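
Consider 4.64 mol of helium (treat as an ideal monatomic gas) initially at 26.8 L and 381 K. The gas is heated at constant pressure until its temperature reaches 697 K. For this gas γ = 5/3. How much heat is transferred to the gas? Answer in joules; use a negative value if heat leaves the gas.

P₁ = nRT₁/V₁ = 4.64×8.314×381/26.8 = 548 kPa.
Isobaric: P stays 548 kPa; V/T = const ⇒ T₂ = 697 K, V₂ = 49.0 L.
W = PΔV = 548×(49.0−26.8) kPa·L = 12200 J.
ΔU = nCvΔT = 4.64×12.5×(697−381) = 18300 J.
Q = ΔU + W = nCpΔT = 30500 J.

30500 J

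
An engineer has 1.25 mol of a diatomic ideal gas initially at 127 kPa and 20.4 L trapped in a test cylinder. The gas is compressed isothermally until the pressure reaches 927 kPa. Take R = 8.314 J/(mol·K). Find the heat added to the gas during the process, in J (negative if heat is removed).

T₁ = P₁V₁/(nR) = 127×20.4/(1.25×8.314) = 249 K.
Isothermal: T stays 249 K; PV = const ⇒ V₂ = 2.79 L, P₂ = 927 kPa.
ΔU = 0 (ideal gas, T constant).
W = nRT ln(V₂/V₁) = 1.25×8.314×249×ln(0.137) = -5150 J.
Q = ΔU + W = -5150 J.

-5150 J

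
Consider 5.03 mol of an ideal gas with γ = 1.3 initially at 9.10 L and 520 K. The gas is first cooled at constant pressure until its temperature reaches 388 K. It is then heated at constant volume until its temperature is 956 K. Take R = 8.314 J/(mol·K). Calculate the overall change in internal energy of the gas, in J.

P₁ = nRT₁/V₁ = 5.03×8.314×520/9.10 = 2390 kPa.
Step 1 — Isobaric: P stays 2390 kPa; V/T = const ⇒ T₂ = 388 K, V₂ = 6.79 L.
W = PΔV = 2390×(6.79−9.10) kPa·L = -5520 J.
ΔU = nCvΔT = 5.03×27.7×(388−520) = -18400 J.
Q = ΔU + W = nCpΔT = -23900 J.
State after step 1: P = 2390 kPa, V = 6.79 L, T = 388 K.
Step 2 — Isochoric: V stays 6.79 L; P/T = const ⇒ T₂ = 956 K, P₂ = 5890 kPa.
W = 0 (no volume change).
ΔU = nCvΔT = 5.03×27.7×(956−388) = 79200 J.
Q = ΔU = 79200 J.
Net over both steps: W = -5520 J, Q = 55300 J, ΔU = 60800 J.

60800 J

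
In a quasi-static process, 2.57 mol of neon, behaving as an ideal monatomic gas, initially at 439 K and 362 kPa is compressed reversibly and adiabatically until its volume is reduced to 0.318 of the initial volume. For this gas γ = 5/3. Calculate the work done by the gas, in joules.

-16100 J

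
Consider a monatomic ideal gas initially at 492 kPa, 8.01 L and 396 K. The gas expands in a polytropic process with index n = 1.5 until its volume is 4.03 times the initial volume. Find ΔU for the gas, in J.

-2970 J

n = P₁V₁/(RT₁) = 492×8.01/(8.314×396) = 1.20 mol.
Polytropic n=1.5: T₂ = T₁(V₁/V₂)^(n−1) = 396×(0.248)^0.50 = 197 K; P₂ = P₁(V₁/V₂)^n = 60.8 kPa.
For an ideal gas ΔU = nCvΔT with Cv = (3/2)R = 12.5 J/(mol·K).
ΔU = 1.20×12.5×(197−396) = -2970 J.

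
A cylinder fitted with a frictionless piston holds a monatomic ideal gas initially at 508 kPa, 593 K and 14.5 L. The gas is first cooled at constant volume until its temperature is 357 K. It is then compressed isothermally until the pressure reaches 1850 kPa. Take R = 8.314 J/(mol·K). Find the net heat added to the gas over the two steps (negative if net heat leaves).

-12400 J

n = P₁V₁/(RT₁) = 508×14.5/(8.314×593) = 1.49 mol.
Step 1 — Isochoric: V stays 14.5 L; P/T = const ⇒ T₂ = 357 K, P₂ = 306 kPa.
W = 0 (no volume change).
ΔU = nCvΔT = 1.49×12.5×(357−593) = -4400 J.
Q = ΔU = -4400 J.
State after step 1: P = 306 kPa, V = 14.5 L, T = 357 K.
Step 2 — Isothermal: T stays 357 K; PV = const ⇒ V₂ = 2.40 L, P₂ = 1850 kPa.
ΔU = 0 (ideal gas, T constant).
W = nRT ln(V₂/V₁) = 1.49×8.314×357×ln(0.165) = -7980 J.
Q = ΔU + W = -7980 J.
Net over both steps: W = -7980 J, Q = -12400 J, ΔU = -4400 J.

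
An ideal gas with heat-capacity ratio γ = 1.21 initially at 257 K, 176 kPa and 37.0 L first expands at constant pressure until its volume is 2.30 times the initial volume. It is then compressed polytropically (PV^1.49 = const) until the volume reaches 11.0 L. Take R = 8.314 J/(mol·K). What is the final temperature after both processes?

n = P₁V₁/(RT₁) = 176×37.0/(8.314×257) = 3.05 mol.
Step 1 — Isobaric: P stays 176 kPa; V/T = const ⇒ T₂ = 591 K, V₂ = 85.1 L.
W = PΔV = 176×(85.1−37.0) kPa·L = 8470 J.
ΔU = nCvΔT = 3.05×39.6×(591−257) = 40300 J.
Q = ΔU + W = nCpΔT = 48800 J.
State after step 1: P = 176 kPa, V = 85.1 L, T = 591 K.
Step 2 — Polytropic n=1.49: T₂ = T₁(V₁/V₂)^(n−1) = 591×(7.74)^0.49 = 1610 K; P₂ = P₁(V₁/V₂)^n = 3710 kPa.
W = (P₁V₁−P₂V₂)/(n−1) = (176×85.1−3710×11.0)/0.49 = -52700 J.
ΔU = nCvΔT = 3.05×39.6×(1610−591) = 123000 J.
Q = ΔU + W = 70300 J.
Net over both steps: W = -44300 J, Q = 119000 J, ΔU = 163000 J.

1610 K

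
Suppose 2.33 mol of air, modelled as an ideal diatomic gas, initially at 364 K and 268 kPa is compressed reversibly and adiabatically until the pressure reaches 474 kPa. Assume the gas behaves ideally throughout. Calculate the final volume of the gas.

V₁ = nRT₁/P₁ = 2.33×8.314×364/268 = 26.3 L.
Adiabatic: T₂/T₁ = (P₂/P₁)^((γ−1)/γ) ⇒ T₂ = 364×(1.77)^0.286 = 428 K; V₂ = 17.5 L.

17.5 L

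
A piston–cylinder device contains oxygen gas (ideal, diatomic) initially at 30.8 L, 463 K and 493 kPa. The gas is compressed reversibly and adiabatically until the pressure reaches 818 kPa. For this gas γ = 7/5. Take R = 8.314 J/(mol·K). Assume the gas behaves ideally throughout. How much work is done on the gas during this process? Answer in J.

n = P₁V₁/(RT₁) = 493×30.8/(8.314×463) = 3.94 mol.
Adiabatic: T₂/T₁ = (P₂/P₁)^((γ−1)/γ) ⇒ T₂ = 463×(1.66)^0.286 = 535 K; V₂ = 21.5 L.
ΔU = nCvΔT = 3.94×20.8×(535−463) = 5910 J.
Q = 0 for an adiabatic process, so W = −ΔU = -5910 J.
Work done on the gas = −W_by = 5910 J.

5910 J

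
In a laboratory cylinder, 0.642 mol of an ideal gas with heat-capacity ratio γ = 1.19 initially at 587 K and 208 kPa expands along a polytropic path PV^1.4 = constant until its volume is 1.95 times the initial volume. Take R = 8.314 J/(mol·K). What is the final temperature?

V₁ = nRT₁/P₁ = 0.642×8.314×587/208 = 15.1 L.
Polytropic n=1.4: T₂ = T₁(V₁/V₂)^(n−1) = 587×(0.513)^0.40 = 449 K; P₂ = P₁(V₁/V₂)^n = 81.7 kPa.

449 K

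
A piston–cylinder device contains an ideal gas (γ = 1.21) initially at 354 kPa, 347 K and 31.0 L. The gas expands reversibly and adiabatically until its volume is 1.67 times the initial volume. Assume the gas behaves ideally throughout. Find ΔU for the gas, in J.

-5340 J

n = P₁V₁/(RT₁) = 354×31.0/(8.314×347) = 3.80 mol.
Adiabatic: TV^(γ−1) = const ⇒ T₂ = 347×(0.599)^0.210 = 312 K; PV^γ = const ⇒ P₂ = 190 kPa.
For an ideal gas ΔU = nCvΔT with Cv = R/(γ−1) = 39.6 J/(mol·K).
ΔU = 3.80×39.6×(312−347) = -5340 J.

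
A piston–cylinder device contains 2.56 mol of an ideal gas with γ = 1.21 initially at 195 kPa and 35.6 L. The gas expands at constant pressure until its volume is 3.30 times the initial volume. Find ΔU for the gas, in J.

T₁ = P₁V₁/(nR) = 195×35.6/(2.56×8.314) = 326 K.
Isobaric: P stays 195 kPa; V/T = const ⇒ T₂ = 1080 K, V₂ = 117 L.
For an ideal gas ΔU = nCvΔT with Cv = R/(γ−1) = 39.6 J/(mol·K).
ΔU = 2.56×39.6×(1080−326) = 76000 J.

76000 J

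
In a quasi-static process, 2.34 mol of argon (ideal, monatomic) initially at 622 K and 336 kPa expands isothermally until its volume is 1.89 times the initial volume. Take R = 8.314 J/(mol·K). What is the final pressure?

V₁ = nRT₁/P₁ = 2.34×8.314×622/336 = 36.0 L.
Isothermal: T stays 622 K; PV = const ⇒ V₂ = 68.1 L, P₂ = 178 kPa.

178 kPa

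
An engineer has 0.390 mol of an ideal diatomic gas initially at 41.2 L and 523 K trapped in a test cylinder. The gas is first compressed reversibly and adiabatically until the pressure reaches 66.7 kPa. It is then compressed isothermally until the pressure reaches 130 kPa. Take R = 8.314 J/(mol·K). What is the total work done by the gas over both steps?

P₁ = nRT₁/V₁ = 0.390×8.314×523/41.2 = 41.2 kPa.
Step 1 — Adiabatic: T₂/T₁ = (P₂/P₁)^((γ−1)/γ) ⇒ T₂ = 523×(1.62)^0.286 = 600 K; V₂ = 29.2 L.
ΔU = nCvΔT = 0.390×20.8×(600−523) = 627 J.
Q = 0 for an adiabatic process, so W = −ΔU = -627 J.
State after step 1: P = 66.7 kPa, V = 29.2 L, T = 600 K.
Step 2 — Isothermal: T stays 600 K; PV = const ⇒ V₂ = 15.0 L, P₂ = 130 kPa.
ΔU = 0 (ideal gas, T constant).
W = nRT ln(V₂/V₁) = 0.390×8.314×600×ln(0.513) = -1300 J.
Q = ΔU + W = -1300 J.
Net over both steps: W = -1930 J, Q = -1300 J, ΔU = 627 J.

-1930 J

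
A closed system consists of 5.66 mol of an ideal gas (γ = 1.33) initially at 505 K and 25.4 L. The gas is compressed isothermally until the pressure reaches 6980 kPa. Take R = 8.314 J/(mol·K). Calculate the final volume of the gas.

P₁ = nRT₁/V₁ = 5.66×8.314×505/25.4 = 936 kPa.
Isothermal: T stays 505 K; PV = const ⇒ V₂ = 3.40 L, P₂ = 6980 kPa.

3.40 L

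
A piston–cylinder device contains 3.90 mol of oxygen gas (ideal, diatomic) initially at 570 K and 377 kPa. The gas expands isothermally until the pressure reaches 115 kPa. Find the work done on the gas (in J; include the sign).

-21900 J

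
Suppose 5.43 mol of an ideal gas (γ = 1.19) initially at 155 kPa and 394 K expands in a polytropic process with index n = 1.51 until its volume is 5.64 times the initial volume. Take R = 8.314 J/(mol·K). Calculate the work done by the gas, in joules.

20400 J

V₁ = nRT₁/P₁ = 5.43×8.314×394/155 = 115 L.
Polytropic n=1.51: T₂ = T₁(V₁/V₂)^(n−1) = 394×(0.177)^0.51 = 163 K; P₂ = P₁(V₁/V₂)^n = 11.4 kPa.
W = (P₁V₁−P₂V₂)/(n−1) = (155×115−11.4×647)/0.51 = 20400 J.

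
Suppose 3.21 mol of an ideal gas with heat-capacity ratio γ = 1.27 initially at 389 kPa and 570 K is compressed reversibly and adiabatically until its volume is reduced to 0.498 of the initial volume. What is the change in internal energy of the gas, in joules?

11700 J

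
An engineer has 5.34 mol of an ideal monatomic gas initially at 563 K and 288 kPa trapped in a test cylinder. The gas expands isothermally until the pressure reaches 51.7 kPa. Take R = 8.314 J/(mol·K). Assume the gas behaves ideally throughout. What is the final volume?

V₁ = nRT₁/P₁ = 5.34×8.314×563/288 = 86.8 L.
Isothermal: T stays 563 K; PV = const ⇒ V₂ = 483 L, P₂ = 51.7 kPa.

483 L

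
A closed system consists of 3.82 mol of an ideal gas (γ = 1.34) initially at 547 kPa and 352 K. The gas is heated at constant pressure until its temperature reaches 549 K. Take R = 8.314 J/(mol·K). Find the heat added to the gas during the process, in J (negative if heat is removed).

24700 J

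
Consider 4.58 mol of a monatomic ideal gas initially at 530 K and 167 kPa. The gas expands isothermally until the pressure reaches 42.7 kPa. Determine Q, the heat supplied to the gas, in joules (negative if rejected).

27500 J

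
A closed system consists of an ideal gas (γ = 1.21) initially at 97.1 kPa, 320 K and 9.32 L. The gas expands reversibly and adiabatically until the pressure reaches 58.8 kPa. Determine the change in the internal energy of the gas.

-359 J

n = P₁V₁/(RT₁) = 97.1×9.32/(8.314×320) = 0.340 mol.
Adiabatic: T₂/T₁ = (P₂/P₁)^((γ−1)/γ) ⇒ T₂ = 320×(0.606)^0.174 = 293 K; V₂ = 14.1 L.
For an ideal gas ΔU = nCvΔT with Cv = R/(γ−1) = 39.6 J/(mol·K).
ΔU = 0.340×39.6×(293−320) = -359 J.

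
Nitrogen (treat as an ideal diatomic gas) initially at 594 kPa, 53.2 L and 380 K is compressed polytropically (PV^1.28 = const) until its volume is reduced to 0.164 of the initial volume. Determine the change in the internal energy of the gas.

52100 J

n = P₁V₁/(RT₁) = 594×53.2/(8.314×380) = 10.0 mol.
Polytropic n=1.28: T₂ = T₁(V₁/V₂)^(n−1) = 380×(6.10)^0.28 = 630 K; P₂ = P₁(V₁/V₂)^n = 6010 kPa.
For an ideal gas ΔU = nCvΔT with Cv = (5/2)R = 20.8 J/(mol·K).
ΔU = 10.0×20.8×(630−380) = 52100 J.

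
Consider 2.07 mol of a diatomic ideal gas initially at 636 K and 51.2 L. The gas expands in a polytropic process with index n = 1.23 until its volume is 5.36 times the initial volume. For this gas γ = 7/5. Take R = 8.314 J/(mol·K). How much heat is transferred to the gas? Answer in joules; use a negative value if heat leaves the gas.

P₁ = nRT₁/V₁ = 2.07×8.314×636/51.2 = 214 kPa.
Polytropic n=1.23: T₂ = T₁(V₁/V₂)^(n−1) = 636×(0.187)^0.23 = 432 K; P₂ = P₁(V₁/V₂)^n = 27.1 kPa.
W = (P₁V₁−P₂V₂)/(n−1) = (214×51.2−27.1×274)/0.23 = 15200 J.
ΔU = nCvΔT = 2.07×20.8×(432−636) = -8770 J.
Q = ΔU + W = 6480 J.

6480 J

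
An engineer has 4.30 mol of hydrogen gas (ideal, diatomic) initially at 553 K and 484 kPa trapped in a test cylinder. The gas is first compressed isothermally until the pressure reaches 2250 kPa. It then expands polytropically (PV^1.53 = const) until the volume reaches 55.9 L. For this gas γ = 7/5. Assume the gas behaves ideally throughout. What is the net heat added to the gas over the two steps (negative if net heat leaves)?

V₁ = nRT₁/P₁ = 4.30×8.314×553/484 = 40.8 L.
Step 1 — Isothermal: T stays 553 K; PV = const ⇒ V₂ = 8.79 L, P₂ = 2250 kPa.
ΔU = 0 (ideal gas, T constant).
W = nRT ln(V₂/V₁) = 4.30×8.314×553×ln(0.215) = -30400 J.
Q = ΔU + W = -30400 J.
State after step 1: P = 2250 kPa, V = 8.79 L, T = 553 K.
Step 2 — Polytropic n=1.53: T₂ = T₁(V₁/V₂)^(n−1) = 553×(0.157)^0.53 = 207 K; P₂ = P₁(V₁/V₂)^n = 133 kPa.
W = (P₁V₁−P₂V₂)/(n−1) = (2250×8.79−133×55.9)/0.53 = 23300 J.
ΔU = nCvΔT = 4.30×20.8×(207−553) = -30900 J.
Q = ΔU + W = -7580 J.
Net over both steps: W = -7070 J, Q = -38000 J, ΔU = -30900 J.

-38000 J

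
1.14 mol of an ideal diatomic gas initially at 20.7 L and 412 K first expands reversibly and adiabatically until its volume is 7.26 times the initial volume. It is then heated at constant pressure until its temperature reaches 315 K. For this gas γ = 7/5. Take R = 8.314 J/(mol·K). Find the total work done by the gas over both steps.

6560 J

P₁ = nRT₁/V₁ = 1.14×8.314×412/20.7 = 189 kPa.
Step 1 — Adiabatic: TV^(γ−1) = const ⇒ T₂ = 412×(0.138)^0.400 = 186 K; PV^γ = const ⇒ P₂ = 11.8 kPa.
ΔU = nCvΔT = 1.14×20.8×(186−412) = -5340 J.
Q = 0 for an adiabatic process, so W = −ΔU = 5340 J.
State after step 1: P = 11.8 kPa, V = 150 L, T = 186 K.
Step 2 — Isobaric: P stays 11.8 kPa; V/T = const ⇒ T₂ = 315 K, V₂ = 254 L.
W = PΔV = 11.8×(254−150) kPa·L = 1220 J.
ΔU = nCvΔT = 1.14×20.8×(315−186) = 3050 J.
Q = ΔU + W = nCpΔT = 4260 J.
Net over both steps: W = 6560 J, Q = 4260 J, ΔU = -2300 J.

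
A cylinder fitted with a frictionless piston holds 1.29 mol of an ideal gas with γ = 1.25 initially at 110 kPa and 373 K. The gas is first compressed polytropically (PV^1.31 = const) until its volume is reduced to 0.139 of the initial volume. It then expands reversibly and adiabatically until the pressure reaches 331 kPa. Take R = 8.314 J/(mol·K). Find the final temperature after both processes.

511 K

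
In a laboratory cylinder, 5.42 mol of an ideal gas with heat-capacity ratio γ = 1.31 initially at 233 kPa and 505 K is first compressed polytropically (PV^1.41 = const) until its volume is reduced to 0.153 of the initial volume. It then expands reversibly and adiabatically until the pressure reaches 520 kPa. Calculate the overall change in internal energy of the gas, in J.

V₁ = nRT₁/P₁ = 5.42×8.314×505/233 = 97.7 L.
Step 1 — Polytropic n=1.41: T₂ = T₁(V₁/V₂)^(n−1) = 505×(6.54)^0.41 = 1090 K; P₂ = P₁(V₁/V₂)^n = 3290 kPa.
W = (P₁V₁−P₂V₂)/(n−1) = (233×97.7−3290×14.9)/0.41 = -64300 J.
ΔU = nCvΔT = 5.42×26.8×(1090−505) = 85100 J.
Q = ΔU + W = 20800 J.
State after step 1: P = 3290 kPa, V = 14.9 L, T = 1090 K.
Step 2 — Adiabatic: T₂/T₁ = (P₂/P₁)^((γ−1)/γ) ⇒ T₂ = 1090×(0.158)^0.237 = 705 K; V₂ = 61.1 L.
ΔU = nCvΔT = 5.42×26.8×(705−1090) = -56100 J.
Q = 0 for an adiabatic process, so W = −ΔU = 56100 J.
Net over both steps: W = -8280 J, Q = 20800 J, ΔU = 29000 J.

29000 J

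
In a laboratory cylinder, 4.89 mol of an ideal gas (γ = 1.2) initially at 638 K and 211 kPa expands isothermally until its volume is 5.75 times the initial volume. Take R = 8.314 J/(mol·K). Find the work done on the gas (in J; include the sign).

-45400 J

V₁ = nRT₁/P₁ = 4.89×8.314×638/211 = 123 L.
Isothermal: T stays 638 K; PV = const ⇒ V₂ = 707 L, P₂ = 36.7 kPa.
W = nRT ln(V₂/V₁) = 4.89×8.314×638×ln(5.75) = 45400 J.
Work done on the gas = −W_by = -45400 J.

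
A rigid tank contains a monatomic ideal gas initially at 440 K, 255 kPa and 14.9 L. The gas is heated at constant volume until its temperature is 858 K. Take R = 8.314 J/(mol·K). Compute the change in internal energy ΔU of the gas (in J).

5410 J

n = P₁V₁/(RT₁) = 255×14.9/(8.314×440) = 1.04 mol.
Isochoric: V stays 14.9 L; P/T = const ⇒ T₂ = 858 K, P₂ = 497 kPa.
For an ideal gas ΔU = nCvΔT with Cv = (3/2)R = 12.5 J/(mol·K).
ΔU = 1.04×12.5×(858−440) = 5410 J.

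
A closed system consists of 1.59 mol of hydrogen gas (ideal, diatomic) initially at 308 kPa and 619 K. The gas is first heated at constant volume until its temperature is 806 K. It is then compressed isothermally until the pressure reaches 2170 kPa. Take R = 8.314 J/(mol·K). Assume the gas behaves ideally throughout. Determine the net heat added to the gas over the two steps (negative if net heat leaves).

-11800 J

V₁ = nRT₁/P₁ = 1.59×8.314×619/308 = 26.6 L.
Step 1 — Isochoric: V stays 26.6 L; P/T = const ⇒ T₂ = 806 K, P₂ = 401 kPa.
W = 0 (no volume change).
ΔU = nCvΔT = 1.59×20.8×(806−619) = 6180 J.
Q = ΔU = 6180 J.
State after step 1: P = 401 kPa, V = 26.6 L, T = 806 K.
Step 2 — Isothermal: T stays 806 K; PV = const ⇒ V₂ = 4.91 L, P₂ = 2170 kPa.
ΔU = 0 (ideal gas, T constant).
W = nRT ln(V₂/V₁) = 1.59×8.314×806×ln(0.185) = -18000 J.
Q = ΔU + W = -18000 J.
Net over both steps: W = -18000 J, Q = -11800 J, ΔU = 6180 J.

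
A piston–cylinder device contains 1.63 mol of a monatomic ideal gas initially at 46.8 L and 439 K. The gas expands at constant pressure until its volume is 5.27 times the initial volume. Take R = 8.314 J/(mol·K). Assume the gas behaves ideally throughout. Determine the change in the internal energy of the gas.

P₁ = nRT₁/V₁ = 1.63×8.314×439/46.8 = 127 kPa.
Isobaric: P stays 127 kPa; V/T = const ⇒ T₂ = 2310 K, V₂ = 247 L.
For an ideal gas ΔU = nCvΔT with Cv = (3/2)R = 12.5 J/(mol·K).
ΔU = 1.63×12.5×(2310−439) = 38100 J.

38100 J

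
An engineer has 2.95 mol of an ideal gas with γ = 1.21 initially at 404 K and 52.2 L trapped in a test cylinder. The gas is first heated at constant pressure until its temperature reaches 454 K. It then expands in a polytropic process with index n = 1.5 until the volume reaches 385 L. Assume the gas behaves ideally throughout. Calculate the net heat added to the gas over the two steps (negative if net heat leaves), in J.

-11700 J

P₁ = nRT₁/V₁ = 2.95×8.314×404/52.2 = 190 kPa.
Step 1 — Isobaric: P stays 190 kPa; V/T = const ⇒ T₂ = 454 K, V₂ = 58.7 L.
W = PΔV = 190×(58.7−52.2) kPa·L = 1230 J.
ΔU = nCvΔT = 2.95×39.6×(454−404) = 5840 J.
Q = ΔU + W = nCpΔT = 7070 J.
State after step 1: P = 190 kPa, V = 58.7 L, T = 454 K.
Step 2 — Polytropic n=1.5: T₂ = T₁(V₁/V₂)^(n−1) = 454×(0.152)^0.50 = 177 K; P₂ = P₁(V₁/V₂)^n = 11.3 kPa.
W = (P₁V₁−P₂V₂)/(n−1) = (190×58.7−11.3×385)/0.50 = 13600 J.
ΔU = nCvΔT = 2.95×39.6×(177−454) = -32300 J.
Q = ΔU + W = -18700 J.
Net over both steps: W = 14800 J, Q = -11700 J, ΔU = -26500 J.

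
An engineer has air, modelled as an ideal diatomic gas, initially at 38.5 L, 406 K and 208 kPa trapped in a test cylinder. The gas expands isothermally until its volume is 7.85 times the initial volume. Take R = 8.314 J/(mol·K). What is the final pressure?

26.5 kPa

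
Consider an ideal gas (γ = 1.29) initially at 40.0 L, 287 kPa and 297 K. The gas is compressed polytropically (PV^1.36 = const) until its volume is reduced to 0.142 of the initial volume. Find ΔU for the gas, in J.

n = P₁V₁/(RT₁) = 287×40.0/(8.314×297) = 4.65 mol.
Polytropic n=1.36: T₂ = T₁(V₁/V₂)^(n−1) = 297×(7.04)^0.36 = 600 K; P₂ = P₁(V₁/V₂)^n = 4080 kPa.
For an ideal gas ΔU = nCvΔT with Cv = R/(γ−1) = 28.7 J/(mol·K).
ΔU = 4.65×28.7×(600−297) = 40300 J.

40300 J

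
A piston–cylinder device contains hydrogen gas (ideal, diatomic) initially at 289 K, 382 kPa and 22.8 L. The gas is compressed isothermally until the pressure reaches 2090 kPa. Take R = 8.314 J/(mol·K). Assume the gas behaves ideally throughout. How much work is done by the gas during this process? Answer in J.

-14800 J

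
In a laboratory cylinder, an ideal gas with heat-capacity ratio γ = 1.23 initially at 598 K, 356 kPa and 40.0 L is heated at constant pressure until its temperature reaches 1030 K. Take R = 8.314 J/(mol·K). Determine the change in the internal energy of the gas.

n = P₁V₁/(RT₁) = 356×40.0/(8.314×598) = 2.86 mol.
Isobaric: P stays 356 kPa; V/T = const ⇒ T₂ = 1030 K, V₂ = 68.9 L.
For an ideal gas ΔU = nCvΔT with Cv = R/(γ−1) = 36.1 J/(mol·K).
ΔU = 2.86×36.1×(1030−598) = 44700 J.

44700 J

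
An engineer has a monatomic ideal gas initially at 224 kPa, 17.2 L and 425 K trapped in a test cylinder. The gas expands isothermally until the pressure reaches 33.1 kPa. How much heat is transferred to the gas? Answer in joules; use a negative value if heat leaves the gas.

n = P₁V₁/(RT₁) = 224×17.2/(8.314×425) = 1.09 mol.
Isothermal: T stays 425 K; PV = const ⇒ V₂ = 116 L, P₂ = 33.1 kPa.
ΔU = 0 (ideal gas, T constant).
W = nRT ln(V₂/V₁) = 1.09×8.314×425×ln(6.77) = 7370 J.
Q = ΔU + W = 7370 J.

7370 J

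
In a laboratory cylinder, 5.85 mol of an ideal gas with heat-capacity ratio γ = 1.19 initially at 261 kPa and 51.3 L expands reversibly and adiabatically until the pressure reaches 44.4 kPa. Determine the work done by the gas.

17400 J

T₁ = P₁V₁/(nR) = 261×51.3/(5.85×8.314) = 275 K.
Adiabatic: T₂/T₁ = (P₂/P₁)^((γ−1)/γ) ⇒ T₂ = 275×(0.170)^0.160 = 207 K; V₂ = 227 L.
ΔU = nCvΔT = 5.85×43.8×(207−275) = -17400 J.
Q = 0 for an adiabatic process, so W = −ΔU = 17400 J.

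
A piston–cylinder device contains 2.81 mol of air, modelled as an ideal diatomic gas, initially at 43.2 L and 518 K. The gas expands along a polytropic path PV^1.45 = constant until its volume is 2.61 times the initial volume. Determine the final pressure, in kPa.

P₁ = nRT₁/V₁ = 2.81×8.314×518/43.2 = 280 kPa.
Polytropic n=1.45: T₂ = T₁(V₁/V₂)^(n−1) = 518×(0.383)^0.45 = 336 K; P₂ = P₁(V₁/V₂)^n = 69.7 kPa.

69.7 kPa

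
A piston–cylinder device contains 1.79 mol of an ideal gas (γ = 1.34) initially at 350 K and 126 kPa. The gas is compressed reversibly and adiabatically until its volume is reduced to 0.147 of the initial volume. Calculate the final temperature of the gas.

V₁ = nRT₁/P₁ = 1.79×8.314×350/126 = 41.3 L.
Adiabatic: TV^(γ−1) = const ⇒ T₂ = 350×(6.80)^0.340 = 672 K; PV^γ = const ⇒ P₂ = 1640 kPa.

672 K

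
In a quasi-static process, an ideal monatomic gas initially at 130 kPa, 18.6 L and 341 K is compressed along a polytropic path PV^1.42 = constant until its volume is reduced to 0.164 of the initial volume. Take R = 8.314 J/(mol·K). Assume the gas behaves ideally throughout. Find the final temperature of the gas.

Polytropic n=1.42: T₂ = T₁(V₁/V₂)^(n−1) = 341×(6.10)^0.42 = 729 K; P₂ = P₁(V₁/V₂)^n = 1690 kPa.

729 K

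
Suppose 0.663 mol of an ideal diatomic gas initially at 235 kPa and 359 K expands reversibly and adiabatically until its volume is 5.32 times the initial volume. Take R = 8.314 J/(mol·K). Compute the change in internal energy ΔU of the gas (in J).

V₁ = nRT₁/P₁ = 0.663×8.314×359/235 = 8.42 L.
Adiabatic: TV^(γ−1) = const ⇒ T₂ = 359×(0.188)^0.400 = 184 K; PV^γ = const ⇒ P₂ = 22.6 kPa.
For an ideal gas ΔU = nCvΔT with Cv = (5/2)R = 20.8 J/(mol·K).
ΔU = 0.663×20.8×(184−359) = -2410 J.

-2410 J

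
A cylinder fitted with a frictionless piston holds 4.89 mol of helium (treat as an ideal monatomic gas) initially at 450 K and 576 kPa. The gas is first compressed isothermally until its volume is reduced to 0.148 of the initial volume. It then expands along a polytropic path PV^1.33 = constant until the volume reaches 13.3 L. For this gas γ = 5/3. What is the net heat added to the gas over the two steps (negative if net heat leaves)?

-26800 J

V₁ = nRT₁/P₁ = 4.89×8.314×450/576 = 31.8 L.
Step 1 — Isothermal: T stays 450 K; PV = const ⇒ V₂ = 4.70 L, P₂ = 3890 kPa.
ΔU = 0 (ideal gas, T constant).
W = nRT ln(V₂/V₁) = 4.89×8.314×450×ln(0.148) = -35000 J.
Q = ΔU + W = -35000 J.
State after step 1: P = 3890 kPa, V = 4.70 L, T = 450 K.
Step 2 — Polytropic n=1.33: T₂ = T₁(V₁/V₂)^(n−1) = 450×(0.353)^0.33 = 319 K; P₂ = P₁(V₁/V₂)^n = 976 kPa.
W = (P₁V₁−P₂V₂)/(n−1) = (3890×4.70−976×13.3)/0.33 = 16100 J.
ΔU = nCvΔT = 4.89×12.5×(319−450) = -7970 J.
Q = ΔU + W = 8130 J.
Net over both steps: W = -18800 J, Q = -26800 J, ΔU = -7970 J.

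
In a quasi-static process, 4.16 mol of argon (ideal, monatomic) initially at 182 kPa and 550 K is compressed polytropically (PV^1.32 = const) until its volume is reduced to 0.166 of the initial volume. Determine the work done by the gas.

V₁ = nRT₁/P₁ = 4.16×8.314×550/182 = 105 L.
Polytropic n=1.32: T₂ = T₁(V₁/V₂)^(n−1) = 550×(6.02)^0.32 = 977 K; P₂ = P₁(V₁/V₂)^n = 1950 kPa.
W = (P₁V₁−P₂V₂)/(n−1) = (182×105−1950×17.4)/0.32 = -46200 J.

-46200 J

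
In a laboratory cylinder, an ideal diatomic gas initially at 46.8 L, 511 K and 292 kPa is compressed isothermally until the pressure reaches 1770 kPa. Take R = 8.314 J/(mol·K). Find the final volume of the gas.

Isothermal: T stays 511 K; PV = const ⇒ V₂ = 7.72 L, P₂ = 1770 kPa.

7.72 L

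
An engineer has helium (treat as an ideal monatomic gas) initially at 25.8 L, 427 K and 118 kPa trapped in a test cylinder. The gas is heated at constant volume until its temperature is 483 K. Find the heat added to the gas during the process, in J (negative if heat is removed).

n = P₁V₁/(RT₁) = 118×25.8/(8.314×427) = 0.858 mol.
Isochoric: V stays 25.8 L; P/T = const ⇒ T₂ = 483 K, P₂ = 133 kPa.
W = 0 (no volume change).
ΔU = nCvΔT = 0.858×12.5×(483−427) = 599 J.
Q = ΔU = 599 J.

599 J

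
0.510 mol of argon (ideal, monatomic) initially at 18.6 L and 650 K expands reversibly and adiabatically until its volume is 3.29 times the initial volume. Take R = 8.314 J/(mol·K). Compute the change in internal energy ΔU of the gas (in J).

-2270 J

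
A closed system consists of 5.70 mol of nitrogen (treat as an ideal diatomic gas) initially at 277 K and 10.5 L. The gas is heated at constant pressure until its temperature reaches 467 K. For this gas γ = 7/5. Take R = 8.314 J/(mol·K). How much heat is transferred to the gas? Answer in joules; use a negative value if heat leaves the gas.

P₁ = nRT₁/V₁ = 5.70×8.314×277/10.5 = 1250 kPa.
Isobaric: P stays 1250 kPa; V/T = const ⇒ T₂ = 467 K, V₂ = 17.7 L.
W = PΔV = 1250×(17.7−10.5) kPa·L = 9000 J.
ΔU = nCvΔT = 5.70×20.8×(467−277) = 22500 J.
Q = ΔU + W = nCpΔT = 31500 J.

31500 J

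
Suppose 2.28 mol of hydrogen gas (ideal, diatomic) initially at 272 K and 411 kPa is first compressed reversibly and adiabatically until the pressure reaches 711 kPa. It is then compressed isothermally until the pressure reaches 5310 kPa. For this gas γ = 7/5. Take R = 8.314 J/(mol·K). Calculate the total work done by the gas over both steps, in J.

V₁ = nRT₁/P₁ = 2.28×8.314×272/411 = 12.5 L.
Step 1 — Adiabatic: T₂/T₁ = (P₂/P₁)^((γ−1)/γ) ⇒ T₂ = 272×(1.73)^0.286 = 318 K; V₂ = 8.48 L.
ΔU = nCvΔT = 2.28×20.8×(318−272) = 2190 J.
Q = 0 for an adiabatic process, so W = −ΔU = -2190 J.
State after step 1: P = 711 kPa, V = 8.48 L, T = 318 K.
Step 2 — Isothermal: T stays 318 K; PV = const ⇒ V₂ = 1.14 L, P₂ = 5310 kPa.
ΔU = 0 (ideal gas, T constant).
W = nRT ln(V₂/V₁) = 2.28×8.314×318×ln(0.134) = -12100 J.
Q = ΔU + W = -12100 J.
Net over both steps: W = -14300 J, Q = -12100 J, ΔU = 2190 J.

-14300 J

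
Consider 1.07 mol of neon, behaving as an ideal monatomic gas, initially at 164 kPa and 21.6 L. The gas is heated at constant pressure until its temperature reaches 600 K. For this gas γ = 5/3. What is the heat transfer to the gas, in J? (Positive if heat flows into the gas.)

4490 J

T₁ = P₁V₁/(nR) = 164×21.6/(1.07×8.314) = 398 K.
Isobaric: P stays 164 kPa; V/T = const ⇒ T₂ = 600 K, V₂ = 32.5 L.
W = PΔV = 164×(32.5−21.6) kPa·L = 1800 J.
ΔU = nCvΔT = 1.07×12.5×(600−398) = 2690 J.
Q = ΔU + W = nCpΔT = 4490 J.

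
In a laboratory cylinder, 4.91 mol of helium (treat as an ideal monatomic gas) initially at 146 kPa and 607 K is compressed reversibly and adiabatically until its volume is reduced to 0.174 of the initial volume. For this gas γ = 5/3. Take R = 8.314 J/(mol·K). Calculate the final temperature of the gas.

1950 K

V₁ = nRT₁/P₁ = 4.91×8.314×607/146 = 170 L.
Adiabatic: TV^(γ−1) = const ⇒ T₂ = 607×(5.75)^0.667 = 1950 K; PV^γ = const ⇒ P₂ = 2690 kPa.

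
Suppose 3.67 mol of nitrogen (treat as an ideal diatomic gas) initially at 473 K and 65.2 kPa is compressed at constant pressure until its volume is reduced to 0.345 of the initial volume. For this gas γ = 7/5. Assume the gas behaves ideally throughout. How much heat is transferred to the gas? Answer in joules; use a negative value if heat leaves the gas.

-33100 J

V₁ = nRT₁/P₁ = 3.67×8.314×473/65.2 = 221 L.
Isobaric: P stays 65.2 kPa; V/T = const ⇒ T₂ = 163 K, V₂ = 76.4 L.
W = PΔV = 65.2×(76.4−221) kPa·L = -9450 J.
ΔU = nCvΔT = 3.67×20.8×(163−473) = -23600 J.
Q = ΔU + W = nCpΔT = -33100 J.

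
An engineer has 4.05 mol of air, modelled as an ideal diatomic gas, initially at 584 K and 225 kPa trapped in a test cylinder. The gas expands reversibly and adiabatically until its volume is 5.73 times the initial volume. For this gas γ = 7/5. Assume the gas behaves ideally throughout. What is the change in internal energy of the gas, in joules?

-24700 J

V₁ = nRT₁/P₁ = 4.05×8.314×584/225 = 87.4 L.
Adiabatic: TV^(γ−1) = const ⇒ T₂ = 584×(0.175)^0.400 = 291 K; PV^γ = const ⇒ P₂ = 19.5 kPa.
For an ideal gas ΔU = nCvΔT with Cv = (5/2)R = 20.8 J/(mol·K).
ΔU = 4.05×20.8×(291−584) = -24700 J.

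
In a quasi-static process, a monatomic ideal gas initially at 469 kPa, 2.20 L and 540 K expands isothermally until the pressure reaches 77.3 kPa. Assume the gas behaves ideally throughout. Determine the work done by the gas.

1860 J

n = P₁V₁/(RT₁) = 469×2.20/(8.314×540) = 0.230 mol.
Isothermal: T stays 540 K; PV = const ⇒ V₂ = 13.3 L, P₂ = 77.3 kPa.
W = nRT ln(V₂/V₁) = 0.230×8.314×540×ln(6.07) = 1860 J.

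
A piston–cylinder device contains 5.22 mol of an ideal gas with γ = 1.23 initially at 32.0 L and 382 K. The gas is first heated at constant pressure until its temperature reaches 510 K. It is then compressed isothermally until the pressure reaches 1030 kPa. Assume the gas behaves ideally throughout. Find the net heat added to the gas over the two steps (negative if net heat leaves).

14500 J

P₁ = nRT₁/V₁ = 5.22×8.314×382/32.0 = 518 kPa.
Step 1 — Isobaric: P stays 518 kPa; V/T = const ⇒ T₂ = 510 K, V₂ = 42.7 L.
W = PΔV = 518×(42.7−32.0) kPa·L = 5560 J.
ΔU = nCvΔT = 5.22×36.1×(510−382) = 24200 J.
Q = ΔU + W = nCpΔT = 29700 J.
State after step 1: P = 518 kPa, V = 42.7 L, T = 510 K.
Step 2 — Isothermal: T stays 510 K; PV = const ⇒ V₂ = 21.5 L, P₂ = 1030 kPa.
ΔU = 0 (ideal gas, T constant).
W = nRT ln(V₂/V₁) = 5.22×8.314×510×ln(0.503) = -15200 J.
Q = ΔU + W = -15200 J.
Net over both steps: W = -9650 J, Q = 14500 J, ΔU = 24200 J.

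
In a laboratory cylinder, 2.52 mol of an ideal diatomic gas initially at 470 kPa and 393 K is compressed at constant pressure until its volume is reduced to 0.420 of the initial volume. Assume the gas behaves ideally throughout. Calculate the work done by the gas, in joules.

-4780 J

V₁ = nRT₁/P₁ = 2.52×8.314×393/470 = 17.5 L.
Isobaric: P stays 470 kPa; V/T = const ⇒ T₂ = 165 K, V₂ = 7.36 L.
W = PΔV = 470×(7.36−17.5) kPa·L = -4780 J.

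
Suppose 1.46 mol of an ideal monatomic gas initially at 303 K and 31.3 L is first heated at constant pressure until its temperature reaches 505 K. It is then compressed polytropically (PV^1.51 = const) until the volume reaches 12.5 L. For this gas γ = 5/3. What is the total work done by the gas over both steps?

-10400 J

P₁ = nRT₁/V₁ = 1.46×8.314×303/31.3 = 118 kPa.
Step 1 — Isobaric: P stays 118 kPa; V/T = const ⇒ T₂ = 505 K, V₂ = 52.2 L.
W = PΔV = 118×(52.2−31.3) kPa·L = 2450 J.
ΔU = nCvΔT = 1.46×12.5×(505−303) = 3680 J.
Q = ΔU + W = nCpΔT = 6130 J.
State after step 1: P = 118 kPa, V = 52.2 L, T = 505 K.
Step 2 — Polytropic n=1.51: T₂ = T₁(V₁/V₂)^(n−1) = 505×(4.17)^0.51 = 1050 K; P₂ = P₁(V₁/V₂)^n = 1020 kPa.
W = (P₁V₁−P₂V₂)/(n−1) = (118×52.2−1020×12.5)/0.51 = -12900 J.
ΔU = nCvΔT = 1.46×12.5×(1050−505) = 9860 J.
Q = ΔU + W = -3030 J.
Net over both steps: W = -10400 J, Q = 3100 J, ΔU = 13500 J.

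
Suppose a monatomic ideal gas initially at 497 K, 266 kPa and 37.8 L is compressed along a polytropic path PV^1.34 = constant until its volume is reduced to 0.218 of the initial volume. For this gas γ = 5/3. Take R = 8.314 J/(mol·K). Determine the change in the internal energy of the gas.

n = P₁V₁/(RT₁) = 266×37.8/(8.314×497) = 2.43 mol.
Polytropic n=1.34: T₂ = T₁(V₁/V₂)^(n−1) = 497×(4.59)^0.34 = 834 K; P₂ = P₁(V₁/V₂)^n = 2050 kPa.
For an ideal gas ΔU = nCvΔT with Cv = (3/2)R = 12.5 J/(mol·K).
ΔU = 2.43×12.5×(834−497) = 10200 J.

10200 J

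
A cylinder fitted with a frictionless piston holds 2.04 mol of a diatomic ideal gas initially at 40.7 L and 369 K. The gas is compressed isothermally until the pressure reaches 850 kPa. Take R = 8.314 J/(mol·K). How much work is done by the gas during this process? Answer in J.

P₁ = nRT₁/V₁ = 2.04×8.314×369/40.7 = 154 kPa.
Isothermal: T stays 369 K; PV = const ⇒ V₂ = 7.36 L, P₂ = 850 kPa.
W = nRT ln(V₂/V₁) = 2.04×8.314×369×ln(0.181) = -10700 J.

-10700 J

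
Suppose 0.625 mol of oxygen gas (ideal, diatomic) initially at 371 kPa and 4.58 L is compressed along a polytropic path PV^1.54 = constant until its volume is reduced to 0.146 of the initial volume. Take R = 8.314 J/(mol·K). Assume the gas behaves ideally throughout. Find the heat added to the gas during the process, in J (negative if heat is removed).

2010 J

T₁ = P₁V₁/(nR) = 371×4.58/(0.625×8.314) = 327 K.
Polytropic n=1.54: T₂ = T₁(V₁/V₂)^(n−1) = 327×(6.85)^0.54 = 924 K; P₂ = P₁(V₁/V₂)^n = 7180 kPa.
W = (P₁V₁−P₂V₂)/(n−1) = (371×4.58−7180×0.669)/0.54 = -5750 J.
ΔU = nCvΔT = 0.625×20.8×(924−327) = 7760 J.
Q = ΔU + W = 2010 J.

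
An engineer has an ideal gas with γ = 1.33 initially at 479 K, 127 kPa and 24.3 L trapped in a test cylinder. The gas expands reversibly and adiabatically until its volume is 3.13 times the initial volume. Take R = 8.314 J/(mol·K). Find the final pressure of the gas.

Adiabatic: TV^(γ−1) = const ⇒ T₂ = 479×(0.319)^0.330 = 329 K; PV^γ = const ⇒ P₂ = 27.8 kPa.

27.8 kPa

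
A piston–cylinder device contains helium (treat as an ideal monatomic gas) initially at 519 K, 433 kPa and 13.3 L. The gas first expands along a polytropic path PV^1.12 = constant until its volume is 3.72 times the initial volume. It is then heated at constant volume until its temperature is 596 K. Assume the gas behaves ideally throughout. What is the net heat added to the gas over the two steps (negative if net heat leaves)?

n = P₁V₁/(RT₁) = 433×13.3/(8.314×519) = 1.33 mol.
Step 1 — Polytropic n=1.12: T₂ = T₁(V₁/V₂)^(n−1) = 519×(0.269)^0.12 = 443 K; P₂ = P₁(V₁/V₂)^n = 99.4 kPa.
W = (P₁V₁−P₂V₂)/(n−1) = (433×13.3−99.4×49.5)/0.12 = 7000 J.
ΔU = nCvΔT = 1.33×12.5×(443−519) = -1260 J.
Q = ΔU + W = 5740 J.
State after step 1: P = 99.4 kPa, V = 49.5 L, T = 443 K.
Step 2 — Isochoric: V stays 49.5 L; P/T = const ⇒ T₂ = 596 K, P₂ = 134 kPa.
W = 0 (no volume change).
ΔU = nCvΔT = 1.33×12.5×(596−443) = 2540 J.
Q = ΔU = 2540 J.
Net over both steps: W = 7000 J, Q = 8280 J, ΔU = 1280 J.

8280 J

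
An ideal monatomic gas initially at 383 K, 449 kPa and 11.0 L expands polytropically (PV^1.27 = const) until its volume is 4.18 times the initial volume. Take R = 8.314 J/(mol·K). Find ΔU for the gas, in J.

-2370 J

n = P₁V₁/(RT₁) = 449×11.0/(8.314×383) = 1.55 mol.
Polytropic n=1.27: T₂ = T₁(V₁/V₂)^(n−1) = 383×(0.239)^0.27 = 260 K; P₂ = P₁(V₁/V₂)^n = 73.0 kPa.
For an ideal gas ΔU = nCvΔT with Cv = (3/2)R = 12.5 J/(mol·K).
ΔU = 1.55×12.5×(260−383) = -2370 J.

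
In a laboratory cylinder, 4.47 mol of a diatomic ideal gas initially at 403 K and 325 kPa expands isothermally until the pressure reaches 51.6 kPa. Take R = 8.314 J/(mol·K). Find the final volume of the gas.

290 L

V₁ = nRT₁/P₁ = 4.47×8.314×403/325 = 46.1 L.
Isothermal: T stays 403 K; PV = const ⇒ V₂ = 290 L, P₂ = 51.6 kPa.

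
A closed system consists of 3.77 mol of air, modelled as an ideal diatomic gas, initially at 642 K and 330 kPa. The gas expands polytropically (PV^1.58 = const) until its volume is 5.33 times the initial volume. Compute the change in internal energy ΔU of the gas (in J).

-31200 J

V₁ = nRT₁/P₁ = 3.77×8.314×642/330 = 61.0 L.
Polytropic n=1.58: T₂ = T₁(V₁/V₂)^(n−1) = 642×(0.188)^0.58 = 243 K; P₂ = P₁(V₁/V₂)^n = 23.5 kPa.
For an ideal gas ΔU = nCvΔT with Cv = (5/2)R = 20.8 J/(mol·K).
ΔU = 3.77×20.8×(243−642) = -31200 J.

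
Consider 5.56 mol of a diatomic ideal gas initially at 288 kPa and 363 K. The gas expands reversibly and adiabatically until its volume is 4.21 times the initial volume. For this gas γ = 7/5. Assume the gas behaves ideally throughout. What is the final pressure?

V₁ = nRT₁/P₁ = 5.56×8.314×363/288 = 58.3 L.
Adiabatic: TV^(γ−1) = const ⇒ T₂ = 363×(0.238)^0.400 = 204 K; PV^γ = const ⇒ P₂ = 38.5 kPa.

38.5 kPa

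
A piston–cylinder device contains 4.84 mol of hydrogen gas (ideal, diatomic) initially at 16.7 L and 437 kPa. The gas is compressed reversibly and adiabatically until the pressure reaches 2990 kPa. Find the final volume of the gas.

4.23 L

T₁ = P₁V₁/(nR) = 437×16.7/(4.84×8.314) = 181 K.
Adiabatic: T₂/T₁ = (P₂/P₁)^((γ−1)/γ) ⇒ T₂ = 181×(6.84)^0.286 = 314 K; V₂ = 4.23 L.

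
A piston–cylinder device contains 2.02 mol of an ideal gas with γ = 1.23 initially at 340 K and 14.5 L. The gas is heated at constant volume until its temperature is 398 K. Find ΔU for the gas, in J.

P₁ = nRT₁/V₁ = 2.02×8.314×340/14.5 = 394 kPa.
Isochoric: V stays 14.5 L; P/T = const ⇒ T₂ = 398 K, P₂ = 461 kPa.
For an ideal gas ΔU = nCvΔT with Cv = R/(γ−1) = 36.1 J/(mol·K).
ΔU = 2.02×36.1×(398−340) = 4240 J.

4240 J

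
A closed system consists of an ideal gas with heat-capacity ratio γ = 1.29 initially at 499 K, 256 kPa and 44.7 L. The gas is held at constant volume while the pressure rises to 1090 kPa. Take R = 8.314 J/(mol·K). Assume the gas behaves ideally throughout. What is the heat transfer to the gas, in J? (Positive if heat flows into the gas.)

n = P₁V₁/(RT₁) = 256×44.7/(8.314×499) = 2.76 mol.
Isochoric: V stays 44.7 L; P/T = const ⇒ T₂ = 2120 K, P₂ = 1090 kPa.
W = 0 (no volume change).
ΔU = nCvΔT = 2.76×28.7×(2120−499) = 129000 J.
Q = ΔU = 129000 J.

129000 J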